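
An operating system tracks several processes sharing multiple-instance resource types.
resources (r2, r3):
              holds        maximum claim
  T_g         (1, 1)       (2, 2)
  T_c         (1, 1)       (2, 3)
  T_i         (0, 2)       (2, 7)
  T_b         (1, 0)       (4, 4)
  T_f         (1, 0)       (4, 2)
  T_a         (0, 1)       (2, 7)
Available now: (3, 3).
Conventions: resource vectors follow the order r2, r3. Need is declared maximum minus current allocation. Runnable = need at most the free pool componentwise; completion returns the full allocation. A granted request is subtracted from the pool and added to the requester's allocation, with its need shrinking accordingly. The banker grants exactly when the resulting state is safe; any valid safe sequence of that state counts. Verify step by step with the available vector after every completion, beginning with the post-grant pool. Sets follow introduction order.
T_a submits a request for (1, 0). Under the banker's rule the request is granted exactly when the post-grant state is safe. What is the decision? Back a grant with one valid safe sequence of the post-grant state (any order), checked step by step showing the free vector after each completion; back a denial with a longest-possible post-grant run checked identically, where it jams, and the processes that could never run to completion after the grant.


GRANT — the state after the grant stays safe, e.g. via T_c, T_g, T_i, T_a, T_f, T_b.
Key observation: after the grant the pool drops to (2, 3), which still lets T_c finish first and unwind the rest.
Verifying the post-grant state step by step:
  pool = (2, 3)
  T_c needs (1, 2) <= (2, 3) -> finishes; pool += (1, 1) = (3, 4)
  T_g needs (1, 1) <= (3, 4) -> finishes; pool += (1, 1) = (4, 5)
  T_i needs (2, 5) <= (4, 5) -> finishes; pool += (0, 2) = (4, 7)
  T_a needs (1, 6) <= (4, 7) -> finishes; pool += (1, 1) = (5, 8)
  T_f needs (3, 2) <= (5, 8) -> finishes; pool += (1, 0) = (6, 8)
  T_b needs (3, 4) <= (6, 8) -> finishes; pool += (1, 0) = (7, 8)


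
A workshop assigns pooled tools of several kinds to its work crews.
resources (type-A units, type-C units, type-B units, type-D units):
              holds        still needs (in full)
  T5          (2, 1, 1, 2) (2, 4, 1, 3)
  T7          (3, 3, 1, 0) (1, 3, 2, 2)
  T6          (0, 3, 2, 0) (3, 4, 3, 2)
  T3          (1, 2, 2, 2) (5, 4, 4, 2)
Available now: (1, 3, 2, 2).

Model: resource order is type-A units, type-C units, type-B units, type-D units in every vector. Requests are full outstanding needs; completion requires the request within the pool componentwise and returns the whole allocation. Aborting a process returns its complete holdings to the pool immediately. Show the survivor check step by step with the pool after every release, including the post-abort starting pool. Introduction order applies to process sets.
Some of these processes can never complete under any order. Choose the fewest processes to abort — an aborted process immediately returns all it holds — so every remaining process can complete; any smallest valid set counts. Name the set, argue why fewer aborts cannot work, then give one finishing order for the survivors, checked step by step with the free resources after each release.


The answer: abort T3.
Key observation: before aborting T3, T5 was permanently blocked — no order could ever run it; afterwards it completes at step 2.
Minimality: the empty abort set fails — the state is deadlocked as it stands.
One survivor order: T7, T5, T6. Step-by-step check (post-abort pool first):
  pool = (2, 5, 4, 4)
  T7 needs (1, 3, 2, 2) <= (2, 5, 4, 4) -> finishes; pool += (3, 3, 1, 0) = (5, 8, 5, 4)
  T5 needs (2, 4, 1, 3) <= (5, 8, 5, 4) -> finishes; pool += (2, 1, 1, 2) = (7, 9, 6, 6)
  T6 needs (3, 4, 3, 2) <= (7, 9, 6, 6) -> finishes; pool += (0, 3, 2, 0) = (7, 12, 8, 6)


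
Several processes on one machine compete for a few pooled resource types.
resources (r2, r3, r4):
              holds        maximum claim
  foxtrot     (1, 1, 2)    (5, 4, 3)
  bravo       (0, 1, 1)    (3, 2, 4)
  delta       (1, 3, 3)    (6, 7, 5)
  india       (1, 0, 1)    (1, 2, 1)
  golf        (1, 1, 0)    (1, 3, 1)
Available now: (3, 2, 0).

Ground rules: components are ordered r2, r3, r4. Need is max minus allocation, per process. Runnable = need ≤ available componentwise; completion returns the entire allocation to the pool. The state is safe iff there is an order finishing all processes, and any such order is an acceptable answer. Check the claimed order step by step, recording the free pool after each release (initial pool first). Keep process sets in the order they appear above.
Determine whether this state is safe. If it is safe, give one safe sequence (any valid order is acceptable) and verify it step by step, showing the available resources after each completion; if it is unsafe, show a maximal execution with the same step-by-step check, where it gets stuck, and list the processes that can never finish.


SAFE — a valid safe sequence is india, golf, foxtrot, delta, bravo.
Key observation: reading the order forward, india is the first process whose need (0, 2, 0) meets the free pool (3, 2, 0) exactly on a resource it requests.
Verifying each step:
  pool = (3, 2, 0)
  india needs (0, 2, 0) <= (3, 2, 0) -> finishes; pool += (1, 0, 1) = (4, 2, 1)
  golf needs (0, 2, 1) <= (4, 2, 1) -> finishes; pool += (1, 1, 0) = (5, 3, 1)
  foxtrot needs (4, 3, 1) <= (5, 3, 1) -> finishes; pool += (1, 1, 2) = (6, 4, 3)
  delta needs (5, 4, 2) <= (6, 4, 3) -> finishes; pool += (1, 3, 3) = (7, 7, 6)
  bravo needs (3, 1, 3) <= (7, 7, 6) -> finishes; pool += (0, 1, 1) = (7, 8, 7)


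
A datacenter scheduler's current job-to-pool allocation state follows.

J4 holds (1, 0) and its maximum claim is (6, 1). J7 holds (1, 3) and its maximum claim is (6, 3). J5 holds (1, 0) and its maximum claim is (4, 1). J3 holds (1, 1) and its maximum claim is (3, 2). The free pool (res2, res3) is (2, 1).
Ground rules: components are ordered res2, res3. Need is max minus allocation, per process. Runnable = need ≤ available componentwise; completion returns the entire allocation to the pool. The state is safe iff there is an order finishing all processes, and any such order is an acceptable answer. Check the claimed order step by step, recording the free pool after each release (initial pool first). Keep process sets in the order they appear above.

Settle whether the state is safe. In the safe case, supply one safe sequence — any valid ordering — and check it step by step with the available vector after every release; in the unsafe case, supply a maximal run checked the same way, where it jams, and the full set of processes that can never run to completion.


UNSAFE.
Key observation: after J3, J5 complete, (4, 2) is the best the pool ever gets, yet each leftover process wants more res2.
The run J3, J5 cannot be extended any further. Step-by-step check:
  pool = (2, 1)
  J3 needs (2, 1) <= (2, 1) -> finishes; pool += (1, 1) = (3, 2)
  J5 needs (3, 1) <= (3, 2) -> finishes; pool += (1, 0) = (4, 2)
  J4 cannot run: need (5, 1) vs free (4, 2) (insufficient res2)
  J7 cannot run: need (5, 0) vs free (4, 2) (insufficient res2)
Processes that can never finish: J4 and J7.


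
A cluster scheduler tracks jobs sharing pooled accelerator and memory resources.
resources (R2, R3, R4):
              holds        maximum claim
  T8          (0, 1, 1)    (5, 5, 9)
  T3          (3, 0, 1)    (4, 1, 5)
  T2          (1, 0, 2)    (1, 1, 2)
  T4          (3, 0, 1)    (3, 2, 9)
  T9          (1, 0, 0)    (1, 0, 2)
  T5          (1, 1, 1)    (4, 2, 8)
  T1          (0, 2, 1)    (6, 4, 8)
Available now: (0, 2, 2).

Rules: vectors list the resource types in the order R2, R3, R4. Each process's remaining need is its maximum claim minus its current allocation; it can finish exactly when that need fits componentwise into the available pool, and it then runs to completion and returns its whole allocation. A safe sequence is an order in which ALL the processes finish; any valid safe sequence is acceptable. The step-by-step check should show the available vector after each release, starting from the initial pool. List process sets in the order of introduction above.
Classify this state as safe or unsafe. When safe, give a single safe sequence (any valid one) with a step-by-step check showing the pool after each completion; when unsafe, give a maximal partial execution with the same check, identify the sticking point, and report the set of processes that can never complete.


The state is UNSAFE.
Key observation: no order helps: past T2, T3, T9, the free pool tops out at (5, 2, 5), below what each blocked process needs in R4.
Going as far as possible: T2, T3, T9; after that, nothing fits. Check, step by step:
  pool = (0, 2, 2)
  run T2 (needs (0, 1, 0), free (0, 2, 2)); after release of (1, 0, 2) the pool is (1, 2, 4)
  run T3 (needs (1, 1, 4), free (1, 2, 4)); after release of (3, 0, 1) the pool is (4, 2, 5)
  run T9 (needs (0, 0, 2), free (4, 2, 5)); after release of (1, 0, 0) the pool is (5, 2, 5)
  blocked: T8 wants (5, 4, 8), pool (5, 2, 5) — not enough R3 and R4
  blocked: T4 wants (0, 2, 8), pool (5, 2, 5) — not enough R4
  blocked: T5 wants (3, 1, 7), pool (5, 2, 5) — not enough R4
  blocked: T1 wants (6, 2, 7), pool (5, 2, 5) — not enough R2 and R4
Permanently blocked: T8, T4, T5 and T1.


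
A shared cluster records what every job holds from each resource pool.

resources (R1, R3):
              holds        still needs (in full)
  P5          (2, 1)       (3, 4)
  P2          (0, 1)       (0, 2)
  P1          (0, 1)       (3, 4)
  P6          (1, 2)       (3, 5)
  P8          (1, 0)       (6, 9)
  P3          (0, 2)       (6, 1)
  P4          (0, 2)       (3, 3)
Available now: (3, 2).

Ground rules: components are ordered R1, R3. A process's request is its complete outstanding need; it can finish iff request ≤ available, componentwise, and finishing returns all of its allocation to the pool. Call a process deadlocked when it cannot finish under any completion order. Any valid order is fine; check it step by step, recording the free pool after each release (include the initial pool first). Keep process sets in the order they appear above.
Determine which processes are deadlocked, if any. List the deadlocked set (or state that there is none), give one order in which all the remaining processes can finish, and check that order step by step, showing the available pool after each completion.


Nothing here is deadlocked.
Key observation: beginning at P2, releases accumulate fast enough that every process eventually fits.
A valid finishing order for the others: P2, P4, P5, P6, P3, P1, P8. Step-by-step check:
  pool = (3, 2)
  P2: need (0, 2) fits (3, 2); releases (0, 1), pool now (3, 3)
  P4: need (3, 3) fits (3, 3); releases (0, 2), pool now (3, 5)
  P5: need (3, 4) fits (3, 5); releases (2, 1), pool now (5, 6)
  P6: need (3, 5) fits (5, 6); releases (1, 2), pool now (6, 8)
  P3: need (6, 1) fits (6, 8); releases (0, 2), pool now (6, 10)
  P1: need (3, 4) fits (6, 10); releases (0, 1), pool now (6, 11)
  P8: need (6, 9) fits (6, 11); releases (1, 0), pool now (7, 11)


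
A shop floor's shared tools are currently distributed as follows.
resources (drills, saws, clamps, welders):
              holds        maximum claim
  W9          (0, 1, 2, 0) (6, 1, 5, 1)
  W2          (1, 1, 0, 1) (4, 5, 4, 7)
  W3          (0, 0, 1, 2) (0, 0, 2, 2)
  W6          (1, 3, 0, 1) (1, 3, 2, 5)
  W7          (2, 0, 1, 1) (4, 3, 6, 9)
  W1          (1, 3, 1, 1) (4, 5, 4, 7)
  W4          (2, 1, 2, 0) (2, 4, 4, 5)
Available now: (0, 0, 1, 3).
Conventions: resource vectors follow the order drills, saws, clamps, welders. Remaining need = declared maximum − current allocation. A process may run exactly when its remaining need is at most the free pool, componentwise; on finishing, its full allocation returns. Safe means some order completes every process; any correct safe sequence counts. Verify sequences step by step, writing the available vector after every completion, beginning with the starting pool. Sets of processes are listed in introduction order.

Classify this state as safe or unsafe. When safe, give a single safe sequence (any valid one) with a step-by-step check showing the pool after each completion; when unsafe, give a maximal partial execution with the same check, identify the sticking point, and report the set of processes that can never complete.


SAFE, for example via the order W3, W6, W4, W2, W1, W7, W9.
Key observation: reading the order forward, W3 is the first process whose need (0, 0, 1, 0) meets the free pool (0, 0, 1, 3) exactly on a resource it requests.
Step-by-step check:
  pool = (0, 0, 1, 3)
  run W3 (needs (0, 0, 1, 0), free (0, 0, 1, 3)); after release of (0, 0, 1, 2) the pool is (0, 0, 2, 5)
  run W6 (needs (0, 0, 2, 4), free (0, 0, 2, 5)); after release of (1, 3, 0, 1) the pool is (1, 3, 2, 6)
  run W4 (needs (0, 3, 2, 5), free (1, 3, 2, 6)); after release of (2, 1, 2, 0) the pool is (3, 4, 4, 6)
  run W2 (needs (3, 4, 4, 6), free (3, 4, 4, 6)); after release of (1, 1, 0, 1) the pool is (4, 5, 4, 7)
  run W1 (needs (3, 2, 3, 6), free (4, 5, 4, 7)); after release of (1, 3, 1, 1) the pool is (5, 8, 5, 8)
  run W7 (needs (2, 3, 5, 8), free (5, 8, 5, 8)); after release of (2, 0, 1, 1) the pool is (7, 8, 6, 9)
  run W9 (needs (6, 0, 3, 1), free (7, 8, 6, 9)); after release of (0, 1, 2, 0) the pool is (7, 9, 8, 9)


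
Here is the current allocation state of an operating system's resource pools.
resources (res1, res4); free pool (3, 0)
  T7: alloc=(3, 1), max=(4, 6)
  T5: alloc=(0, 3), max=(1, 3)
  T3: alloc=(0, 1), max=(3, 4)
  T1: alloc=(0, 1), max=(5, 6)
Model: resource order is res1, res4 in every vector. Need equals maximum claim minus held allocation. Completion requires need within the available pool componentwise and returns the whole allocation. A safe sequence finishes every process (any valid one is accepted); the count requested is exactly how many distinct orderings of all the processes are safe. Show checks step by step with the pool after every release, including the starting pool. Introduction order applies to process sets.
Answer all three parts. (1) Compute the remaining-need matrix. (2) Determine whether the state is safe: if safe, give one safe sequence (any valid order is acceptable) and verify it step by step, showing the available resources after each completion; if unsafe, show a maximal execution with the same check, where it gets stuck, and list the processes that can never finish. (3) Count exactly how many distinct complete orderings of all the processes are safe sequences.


(1) Remaining need (order res1, res4):
  T7: (1, 5)
  T5: (1, 0)
  T3: (3, 3)
  T1: (5, 5)
(2) UNSAFE — no complete ordering exists.
Key observation: even finishing T5, T3 leaves just (3, 4) free — too little res4 for any of the remaining processes.
The run T5, T3 cannot be extended any further. Verifying each step:
  pool = (3, 0)
  run T5 (needs (1, 0), free (3, 0)); after release of (0, 3) the pool is (3, 3)
  run T3 (needs (3, 3), free (3, 3)); after release of (0, 1) the pool is (3, 4)
  T7 cannot run: need (1, 5) vs free (3, 4) (insufficient res4)
  T1 cannot run: need (5, 5) vs free (3, 4) (insufficient res1 and res4)
Permanently blocked: T7 and T1.
(3) Exactly 0 of the possible complete orderings are safe sequences.


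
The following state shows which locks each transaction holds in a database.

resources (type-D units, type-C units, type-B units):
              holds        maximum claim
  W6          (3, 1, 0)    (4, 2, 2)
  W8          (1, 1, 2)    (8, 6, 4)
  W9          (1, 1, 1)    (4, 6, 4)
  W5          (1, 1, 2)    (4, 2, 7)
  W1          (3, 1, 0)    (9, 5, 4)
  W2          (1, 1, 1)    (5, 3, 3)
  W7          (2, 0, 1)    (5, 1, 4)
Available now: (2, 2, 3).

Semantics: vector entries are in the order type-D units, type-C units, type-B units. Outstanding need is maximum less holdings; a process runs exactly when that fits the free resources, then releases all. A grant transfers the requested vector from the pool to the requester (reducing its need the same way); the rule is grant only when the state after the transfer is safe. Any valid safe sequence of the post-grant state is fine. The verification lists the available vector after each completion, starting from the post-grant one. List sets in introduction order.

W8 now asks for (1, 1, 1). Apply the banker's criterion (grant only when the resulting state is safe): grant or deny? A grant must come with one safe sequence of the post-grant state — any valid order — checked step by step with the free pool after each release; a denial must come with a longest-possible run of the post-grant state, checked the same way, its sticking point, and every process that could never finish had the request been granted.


DENY — the pretend-granted state is unsafe.
Key observation: after W6, W2, W7 the pool peaks at (7, 3, 4), and each blocked process is short somewhere: W8 on type-C units; W9 on type-C units; W5 on type-B units; W1 on type-C units.
Pretend the grant happened; the run W6, W2, W7 goes as far as possible. Check, step by step:
  pool = (1, 1, 2)
  run W6 (needs (1, 1, 2), free (1, 1, 2)); after release of (3, 1, 0) the pool is (4, 2, 2)
  run W2 (needs (4, 2, 2), free (4, 2, 2)); after release of (1, 1, 1) the pool is (5, 3, 3)
  run W7 (needs (3, 1, 3), free (5, 3, 3)); after release of (2, 0, 1) the pool is (7, 3, 4)
  W8 cannot run: need (6, 4, 1) vs free (7, 3, 4) (insufficient type-C units)
  W9 cannot run: need (3, 5, 3) vs free (7, 3, 4) (insufficient type-C units)
  W5 cannot run: need (3, 1, 5) vs free (7, 3, 4) (insufficient type-B units)
  W1 cannot run: need (6, 4, 4) vs free (7, 3, 4) (insufficient type-C units)
Post-grant, the permanently blocked set is W8, W9, W5 and W1.


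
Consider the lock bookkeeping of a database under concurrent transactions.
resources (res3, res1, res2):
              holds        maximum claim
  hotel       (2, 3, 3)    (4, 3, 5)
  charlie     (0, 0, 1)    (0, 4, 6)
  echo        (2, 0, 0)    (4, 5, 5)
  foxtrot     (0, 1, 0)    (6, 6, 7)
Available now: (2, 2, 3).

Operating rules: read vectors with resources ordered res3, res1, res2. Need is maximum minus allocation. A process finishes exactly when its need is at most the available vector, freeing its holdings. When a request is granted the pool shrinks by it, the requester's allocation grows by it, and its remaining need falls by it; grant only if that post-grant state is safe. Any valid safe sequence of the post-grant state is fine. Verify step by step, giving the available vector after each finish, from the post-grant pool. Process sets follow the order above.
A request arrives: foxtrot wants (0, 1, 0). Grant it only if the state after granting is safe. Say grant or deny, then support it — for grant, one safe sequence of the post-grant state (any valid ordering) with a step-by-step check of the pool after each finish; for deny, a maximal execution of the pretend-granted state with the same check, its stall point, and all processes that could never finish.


DENY — the pretend-granted state is unsafe.
Key observation: after hotel, charlie the pool peaks at (4, 4, 7), and each blocked process is short somewhere: echo on res1; foxtrot on res3.
After a pretend grant, a maximal execution: hotel, charlie — then nothing else fits. Check, step by step:
  pool = (2, 1, 3)
  hotel: need (2, 0, 2) fits (2, 1, 3); releases (2, 3, 3), pool now (4, 4, 6)
  charlie: need (0, 4, 5) fits (4, 4, 6); releases (0, 0, 1), pool now (4, 4, 7)
  echo still needs (2, 5, 5) but only (4, 4, 7) is free — short on res1
  foxtrot still needs (6, 4, 7) but only (4, 4, 7) is free — short on res3
Had the request been granted, echo and foxtrot could never finish.


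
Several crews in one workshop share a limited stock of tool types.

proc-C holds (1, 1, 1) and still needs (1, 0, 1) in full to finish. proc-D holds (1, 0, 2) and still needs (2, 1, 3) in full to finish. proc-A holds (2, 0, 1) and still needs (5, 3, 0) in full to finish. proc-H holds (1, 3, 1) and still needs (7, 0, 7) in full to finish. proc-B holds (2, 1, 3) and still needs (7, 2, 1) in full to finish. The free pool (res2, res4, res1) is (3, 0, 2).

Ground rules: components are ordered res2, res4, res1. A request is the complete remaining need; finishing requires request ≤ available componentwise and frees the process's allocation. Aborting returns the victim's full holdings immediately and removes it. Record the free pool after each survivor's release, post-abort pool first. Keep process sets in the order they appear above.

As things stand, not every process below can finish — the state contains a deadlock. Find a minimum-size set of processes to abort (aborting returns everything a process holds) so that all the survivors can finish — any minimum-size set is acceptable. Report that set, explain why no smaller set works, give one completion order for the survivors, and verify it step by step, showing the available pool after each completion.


The answer: abort proc-B.
Key observation: no ordering could ever have run proc-H before the abort of proc-B; with (2, 1, 3) back in the pool it fits at step 3.
No smaller set exists: with zero aborts the deadlock remains.
One survivor order: proc-D, proc-C, proc-H, proc-A. Verifying each step (post-abort pool first):
  pool = (5, 1, 5)
  proc-D needs (2, 1, 3) <= (5, 1, 5) -> finishes; pool += (1, 0, 2) = (6, 1, 7)
  proc-C needs (1, 0, 1) <= (6, 1, 7) -> finishes; pool += (1, 1, 1) = (7, 2, 8)
  proc-H needs (7, 0, 7) <= (7, 2, 8) -> finishes; pool += (1, 3, 1) = (8, 5, 9)
  proc-A needs (5, 3, 0) <= (8, 5, 9) -> finishes; pool += (2, 0, 1) = (10, 5, 10)


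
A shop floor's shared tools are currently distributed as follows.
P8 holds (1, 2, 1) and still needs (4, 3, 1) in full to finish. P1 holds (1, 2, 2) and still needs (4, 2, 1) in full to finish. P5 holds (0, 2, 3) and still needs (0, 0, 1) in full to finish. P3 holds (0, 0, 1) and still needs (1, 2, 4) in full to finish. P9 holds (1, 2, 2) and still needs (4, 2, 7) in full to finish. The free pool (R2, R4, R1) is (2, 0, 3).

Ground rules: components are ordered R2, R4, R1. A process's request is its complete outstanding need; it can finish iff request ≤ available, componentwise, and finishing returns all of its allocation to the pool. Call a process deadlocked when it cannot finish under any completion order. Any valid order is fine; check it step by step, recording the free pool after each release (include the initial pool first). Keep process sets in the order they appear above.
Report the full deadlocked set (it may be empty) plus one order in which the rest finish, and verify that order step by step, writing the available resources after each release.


The deadlocked set is P8, P1 and P9.
Key observation: even finishing P5, P3 leaves just (2, 2, 7) free — too little R2 for any of the remaining processes.
The rest can finish in the order P5, P3. Walking it through:
  pool = (2, 0, 3)
  P5: need (0, 0, 1) fits (2, 0, 3); releases (0, 2, 3), pool now (2, 2, 6)
  P3: need (1, 2, 4) fits (2, 2, 6); releases (0, 0, 1), pool now (2, 2, 7)
The blocked processes can never fit:
  blocked: P8 wants (4, 3, 1), pool (2, 2, 7) — not enough R2 and R4
  blocked: P1 wants (4, 2, 1), pool (2, 2, 7) — not enough R2
  blocked: P9 wants (4, 2, 7), pool (2, 2, 7) — not enough R2


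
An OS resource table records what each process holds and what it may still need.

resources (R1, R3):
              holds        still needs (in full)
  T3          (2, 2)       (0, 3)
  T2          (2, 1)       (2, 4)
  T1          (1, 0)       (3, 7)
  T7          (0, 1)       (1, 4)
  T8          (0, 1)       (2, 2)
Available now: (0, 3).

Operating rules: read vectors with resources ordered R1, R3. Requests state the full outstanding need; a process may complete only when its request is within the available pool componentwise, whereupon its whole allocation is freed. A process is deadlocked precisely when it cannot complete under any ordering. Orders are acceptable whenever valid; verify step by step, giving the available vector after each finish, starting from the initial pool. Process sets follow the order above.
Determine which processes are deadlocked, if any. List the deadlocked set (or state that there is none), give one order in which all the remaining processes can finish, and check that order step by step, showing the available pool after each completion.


Nothing here is deadlocked.
Key observation: T3 fits the free pool immediately, and its release cascades until everyone finishes.
One completion order for the rest: T3, T8, T7, T2, T1. Walking it through:
  pool = (0, 3)
  T3: need (0, 3) fits (0, 3); releases (2, 2), pool now (2, 5)
  T8: need (2, 2) fits (2, 5); releases (0, 1), pool now (2, 6)
  T7: need (1, 4) fits (2, 6); releases (0, 1), pool now (2, 7)
  T2: need (2, 4) fits (2, 7); releases (2, 1), pool now (4, 8)
  T1: need (3, 7) fits (4, 8); releases (1, 0), pool now (5, 8)


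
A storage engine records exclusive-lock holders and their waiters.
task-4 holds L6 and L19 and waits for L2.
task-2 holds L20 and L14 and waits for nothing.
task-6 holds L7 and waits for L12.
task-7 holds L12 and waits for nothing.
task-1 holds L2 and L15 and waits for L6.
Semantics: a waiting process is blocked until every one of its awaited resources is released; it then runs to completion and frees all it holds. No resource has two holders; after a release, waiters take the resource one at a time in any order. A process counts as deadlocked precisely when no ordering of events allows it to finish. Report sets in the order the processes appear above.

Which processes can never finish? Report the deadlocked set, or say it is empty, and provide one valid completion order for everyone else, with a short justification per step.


Deadlocked set: task-4 and task-1.
Key observation: the waits loop around task-4 -> task-1 -> task-4 with no way out; no other process is dragged down with it.
The rest can finish in the order task-7, task-6, task-2.
Verifying each step:
  run task-7 (it waits on nothing); releases L12
  run task-6 (all its waits — L12 — are resolved); releases L7
  run task-2 (it waits on nothing); releases L20 and L14


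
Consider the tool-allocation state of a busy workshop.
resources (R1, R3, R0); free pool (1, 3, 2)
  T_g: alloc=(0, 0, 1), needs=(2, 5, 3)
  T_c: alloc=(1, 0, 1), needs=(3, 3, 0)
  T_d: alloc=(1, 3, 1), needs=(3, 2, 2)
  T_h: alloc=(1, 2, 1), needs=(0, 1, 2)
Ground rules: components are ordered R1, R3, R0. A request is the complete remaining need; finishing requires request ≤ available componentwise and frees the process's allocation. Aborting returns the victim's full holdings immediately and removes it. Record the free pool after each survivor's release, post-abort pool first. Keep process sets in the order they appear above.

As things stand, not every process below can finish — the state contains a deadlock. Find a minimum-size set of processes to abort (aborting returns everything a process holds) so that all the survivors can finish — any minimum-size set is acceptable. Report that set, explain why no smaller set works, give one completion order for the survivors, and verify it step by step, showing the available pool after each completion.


Minimum abort set: T_c.
Key observation: no ordering could ever have run T_d before the abort of T_c; with (1, 0, 1) back in the pool it fits at step 3.
No smaller set exists: with zero aborts the deadlock remains.
One survivor order: T_h, T_g, T_d. Walking it through (post-abort pool first):
  pool = (2, 3, 3)
  T_h needs (0, 1, 2) <= (2, 3, 3) -> finishes; pool += (1, 2, 1) = (3, 5, 4)
  T_g needs (2, 5, 3) <= (3, 5, 4) -> finishes; pool += (0, 0, 1) = (3, 5, 5)
  T_d needs (3, 2, 2) <= (3, 5, 5) -> finishes; pool += (1, 3, 1) = (4, 8, 6)


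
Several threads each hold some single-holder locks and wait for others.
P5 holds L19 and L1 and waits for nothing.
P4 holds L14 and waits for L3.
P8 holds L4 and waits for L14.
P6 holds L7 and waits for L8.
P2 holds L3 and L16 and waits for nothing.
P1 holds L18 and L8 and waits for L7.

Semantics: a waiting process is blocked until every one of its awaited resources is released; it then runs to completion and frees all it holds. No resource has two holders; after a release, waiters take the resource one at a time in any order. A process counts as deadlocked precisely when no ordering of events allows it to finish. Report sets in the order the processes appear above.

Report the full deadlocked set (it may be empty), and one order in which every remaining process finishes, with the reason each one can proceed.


The deadlocked set is P6 and P1.
Key observation: the waits loop around P6 -> P1 -> P6 with no way out; no other process is dragged down with it.
A valid finishing order for the others: P2, P4, P5, P8.
Verifying each step:
  run P2 (it waits on nothing); releases L3 and L16
  run P4 (all its waits — L3 — are resolved); releases L14
  run P5 (it waits on nothing); releases L19 and L1
  run P8 (all its waits — L14 — are resolved); releases L4


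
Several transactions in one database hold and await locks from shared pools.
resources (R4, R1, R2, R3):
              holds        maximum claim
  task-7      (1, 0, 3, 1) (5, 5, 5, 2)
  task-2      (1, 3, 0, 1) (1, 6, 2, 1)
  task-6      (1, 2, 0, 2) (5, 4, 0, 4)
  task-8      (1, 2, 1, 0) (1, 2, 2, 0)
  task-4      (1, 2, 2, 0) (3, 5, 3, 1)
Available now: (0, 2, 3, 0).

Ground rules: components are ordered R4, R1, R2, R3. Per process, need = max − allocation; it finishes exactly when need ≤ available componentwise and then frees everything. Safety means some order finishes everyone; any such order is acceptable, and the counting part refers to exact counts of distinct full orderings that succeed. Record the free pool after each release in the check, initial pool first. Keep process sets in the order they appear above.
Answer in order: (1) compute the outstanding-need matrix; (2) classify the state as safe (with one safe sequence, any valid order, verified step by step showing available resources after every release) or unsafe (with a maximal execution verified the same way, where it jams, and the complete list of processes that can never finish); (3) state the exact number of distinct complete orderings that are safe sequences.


(1) Need matrix, components ordered R4, R1, R2, R3:
  task-7: (4, 5, 2, 1)
  task-2: (0, 3, 2, 0)
  task-6: (4, 2, 0, 2)
  task-8: (0, 0, 1, 0)
  task-4: (2, 3, 1, 1)
(2) UNSAFE.
Key observation: even finishing task-8, task-2, task-4 leaves just (3, 9, 6, 1) free — too little R4 for any of the remaining processes.
A maximal execution: task-8, task-2, task-4 — then nothing else fits. Step-by-step check:
  pool = (0, 2, 3, 0)
  task-8: need (0, 0, 1, 0) fits (0, 2, 3, 0); releases (1, 2, 1, 0), pool now (1, 4, 4, 0)
  task-2: need (0, 3, 2, 0) fits (1, 4, 4, 0); releases (1, 3, 0, 1), pool now (2, 7, 4, 1)
  task-4: need (2, 3, 1, 1) fits (2, 7, 4, 1); releases (1, 2, 2, 0), pool now (3, 9, 6, 1)
  task-7 cannot run: need (4, 5, 2, 1) vs free (3, 9, 6, 1) (insufficient R4)
  task-6 cannot run: need (4, 2, 0, 2) vs free (3, 9, 6, 1) (insufficient R4 and R3)
Permanently blocked: task-7 and task-6.
(3) Exactly 0 of the possible complete orderings are safe sequences.


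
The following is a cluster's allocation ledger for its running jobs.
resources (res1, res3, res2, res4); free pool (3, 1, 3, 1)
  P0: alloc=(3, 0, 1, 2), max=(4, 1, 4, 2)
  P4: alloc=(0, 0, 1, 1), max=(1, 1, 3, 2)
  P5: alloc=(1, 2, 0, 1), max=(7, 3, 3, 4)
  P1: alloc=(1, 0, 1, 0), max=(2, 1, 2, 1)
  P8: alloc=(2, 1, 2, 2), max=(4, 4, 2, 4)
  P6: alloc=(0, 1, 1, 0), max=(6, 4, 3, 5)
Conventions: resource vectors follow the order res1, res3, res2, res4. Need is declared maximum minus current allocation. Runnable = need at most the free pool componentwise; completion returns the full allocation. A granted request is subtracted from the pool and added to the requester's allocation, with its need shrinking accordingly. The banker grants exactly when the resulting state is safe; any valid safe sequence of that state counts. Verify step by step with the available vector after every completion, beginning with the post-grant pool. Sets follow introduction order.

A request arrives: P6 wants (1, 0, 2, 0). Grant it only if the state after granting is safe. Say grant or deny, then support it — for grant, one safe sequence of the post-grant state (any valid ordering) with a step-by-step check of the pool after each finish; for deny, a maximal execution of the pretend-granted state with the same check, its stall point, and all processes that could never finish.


GRANT: granting preserves safety; a valid post-grant sequence is P1, P4, P0, P5, P6, P8.
Key observation: granting shrinks the pool to (2, 1, 1, 1), yet P1 still fits and the chain goes through.
Step-by-step check of the post-grant state:
  pool = (2, 1, 1, 1)
  P1 needs (1, 1, 1, 1) <= (2, 1, 1, 1) -> finishes; pool += (1, 0, 1, 0) = (3, 1, 2, 1)
  P4 needs (1, 1, 2, 1) <= (3, 1, 2, 1) -> finishes; pool += (0, 0, 1, 1) = (3, 1, 3, 2)
  P0 needs (1, 1, 3, 0) <= (3, 1, 3, 2) -> finishes; pool += (3, 0, 1, 2) = (6, 1, 4, 4)
  P5 needs (6, 1, 3, 3) <= (6, 1, 4, 4) -> finishes; pool += (1, 2, 0, 1) = (7, 3, 4, 5)
  P6 needs (5, 3, 0, 5) <= (7, 3, 4, 5) -> finishes; pool += (1, 1, 3, 0) = (8, 4, 7, 5)
  P8 needs (2, 3, 0, 2) <= (8, 4, 7, 5) -> finishes; pool += (2, 1, 2, 2) = (10, 5, 9, 7)


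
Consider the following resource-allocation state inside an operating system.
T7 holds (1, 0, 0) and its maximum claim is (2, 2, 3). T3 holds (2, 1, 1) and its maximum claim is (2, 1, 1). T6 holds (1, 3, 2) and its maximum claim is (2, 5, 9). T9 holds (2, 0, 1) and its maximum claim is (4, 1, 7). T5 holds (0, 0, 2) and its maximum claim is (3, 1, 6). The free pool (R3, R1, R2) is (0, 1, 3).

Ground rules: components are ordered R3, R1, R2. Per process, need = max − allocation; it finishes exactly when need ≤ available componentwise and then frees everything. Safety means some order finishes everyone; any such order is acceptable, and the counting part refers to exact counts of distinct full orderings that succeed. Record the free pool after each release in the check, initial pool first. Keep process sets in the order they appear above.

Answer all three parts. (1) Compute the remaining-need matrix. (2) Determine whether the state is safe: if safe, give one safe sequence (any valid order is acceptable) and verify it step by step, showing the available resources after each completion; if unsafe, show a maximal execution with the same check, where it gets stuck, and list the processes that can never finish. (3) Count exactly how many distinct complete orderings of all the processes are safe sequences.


(1) Remaining need (order R3, R1, R2):
  T7: (1, 2, 3)
  T3: (0, 0, 0)
  T6: (1, 2, 7)
  T9: (2, 1, 6)
  T5: (3, 1, 4)
(2) SAFE — a valid safe sequence is T3, T7, T5, T9, T6.
Key observation: reading the order forward, T7 is the first process whose need (1, 2, 3) meets the free pool (2, 2, 4) exactly on a resource it requests.
Walking it through:
  pool = (0, 1, 3)
  run T3 (needs (0, 0, 0), free (0, 1, 3)); after release of (2, 1, 1) the pool is (2, 2, 4)
  run T7 (needs (1, 2, 3), free (2, 2, 4)); after release of (1, 0, 0) the pool is (3, 2, 4)
  run T5 (needs (3, 1, 4), free (3, 2, 4)); after release of (0, 0, 2) the pool is (3, 2, 6)
  run T9 (needs (2, 1, 6), free (3, 2, 6)); after release of (2, 0, 1) the pool is (5, 2, 7)
  run T6 (needs (1, 2, 7), free (5, 2, 7)); after release of (1, 3, 2) the pool is (6, 5, 9)
(3) The exact count: 1 of the possible complete orderings is a safe sequence.


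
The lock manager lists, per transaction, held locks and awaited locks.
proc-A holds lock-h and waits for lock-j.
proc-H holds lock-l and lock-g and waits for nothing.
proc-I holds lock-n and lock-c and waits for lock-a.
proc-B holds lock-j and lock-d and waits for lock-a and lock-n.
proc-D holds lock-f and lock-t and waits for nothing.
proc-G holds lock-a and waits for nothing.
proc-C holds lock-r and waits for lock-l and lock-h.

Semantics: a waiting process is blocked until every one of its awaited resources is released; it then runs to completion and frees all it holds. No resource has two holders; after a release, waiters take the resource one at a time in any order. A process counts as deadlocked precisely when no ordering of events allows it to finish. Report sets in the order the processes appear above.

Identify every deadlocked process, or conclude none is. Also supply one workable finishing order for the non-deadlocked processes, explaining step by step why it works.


Nothing here is deadlocked.
Key observation: the wait graph is acyclic; completion cascades from the unblocked processes through everyone else.
A valid finishing order for the others: proc-D, proc-G, proc-I, proc-H, proc-B, proc-A, proc-C.
Check, step by step:
  run proc-D (it waits on nothing); releases lock-f and lock-t
  run proc-G (it waits on nothing); releases lock-a
  proc-I: everything it awaited (lock-a) is free; runs, freeing lock-n and lock-c
  run proc-H (it waits on nothing); releases lock-l and lock-g
  proc-B: everything it awaited (lock-a and lock-n) is free; runs, freeing lock-j and lock-d
  proc-A: everything it awaited (lock-j) is free; runs, freeing lock-h
  proc-C: everything it awaited (lock-l and lock-h) is free; runs, freeing lock-r


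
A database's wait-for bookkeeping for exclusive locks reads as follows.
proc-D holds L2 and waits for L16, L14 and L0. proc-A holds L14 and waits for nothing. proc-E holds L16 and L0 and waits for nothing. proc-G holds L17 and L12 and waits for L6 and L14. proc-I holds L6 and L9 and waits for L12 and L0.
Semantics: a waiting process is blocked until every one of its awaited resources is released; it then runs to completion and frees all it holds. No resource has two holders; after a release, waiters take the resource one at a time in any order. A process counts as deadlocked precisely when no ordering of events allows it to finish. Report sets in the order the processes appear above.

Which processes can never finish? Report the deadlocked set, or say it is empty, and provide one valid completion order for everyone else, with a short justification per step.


Deadlocked set: proc-G and proc-I.
Key observation: proc-G -> proc-I -> proc-G is a circular wait — nothing in it can go first; no other process is dragged down with it.
A valid finishing order for the others: proc-E, proc-A, proc-D.
Check, step by step:
  proc-E waits on nothing -> runs at once and releases L16 and L0
  proc-A waits on nothing -> runs at once and releases L14
  run proc-D (all its waits — L16, L14 and L0 — are resolved); releases L2


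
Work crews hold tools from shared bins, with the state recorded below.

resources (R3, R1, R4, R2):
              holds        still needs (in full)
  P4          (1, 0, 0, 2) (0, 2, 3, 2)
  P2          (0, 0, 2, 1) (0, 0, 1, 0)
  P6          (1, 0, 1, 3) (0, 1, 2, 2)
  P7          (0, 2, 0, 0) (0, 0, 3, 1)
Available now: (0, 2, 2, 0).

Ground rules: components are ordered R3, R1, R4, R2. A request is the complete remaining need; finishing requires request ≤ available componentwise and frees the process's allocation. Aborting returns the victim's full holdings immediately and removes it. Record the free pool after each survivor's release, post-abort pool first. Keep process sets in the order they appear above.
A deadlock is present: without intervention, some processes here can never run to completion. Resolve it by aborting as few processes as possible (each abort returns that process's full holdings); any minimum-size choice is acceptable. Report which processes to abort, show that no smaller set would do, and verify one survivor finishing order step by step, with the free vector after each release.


Minimum abort set: P6.
Key observation: no ordering could ever have run P4 before the abort of P6; with (1, 0, 1, 3) back in the pool it fits at step 3.
Minimality: the empty abort set fails — the state is deadlocked as it stands.
One survivor order: P2, P7, P4. Verifying each step (post-abort pool first):
  pool = (1, 2, 3, 3)
  run P2 (needs (0, 0, 1, 0), free (1, 2, 3, 3)); after release of (0, 0, 2, 1) the pool is (1, 2, 5, 4)
  run P7 (needs (0, 0, 3, 1), free (1, 2, 5, 4)); after release of (0, 2, 0, 0) the pool is (1, 4, 5, 4)
  run P4 (needs (0, 2, 3, 2), free (1, 4, 5, 4)); after release of (1, 0, 0, 2) the pool is (2, 4, 5, 6)
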